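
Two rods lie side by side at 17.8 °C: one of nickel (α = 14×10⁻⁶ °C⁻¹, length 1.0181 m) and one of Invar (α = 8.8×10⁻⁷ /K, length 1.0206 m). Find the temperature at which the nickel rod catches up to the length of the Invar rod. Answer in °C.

T = 205.0 °C

Equal length when α₁L₁ΔT − α₂L₂ΔT = L₂ − L₁ = 2.50×10⁻³ m
α₁L₁ = 1.42534×10⁻⁵, α₂L₂ = 8.98128×10⁻⁷ → Δ(αL) = 1.3355272×10⁻⁵ m/K
ΔT = 2.50×10⁻³ / 1.3355272×10⁻⁵ = 187.192 K, so T = 17.8 + 187.192 = 204.992 °C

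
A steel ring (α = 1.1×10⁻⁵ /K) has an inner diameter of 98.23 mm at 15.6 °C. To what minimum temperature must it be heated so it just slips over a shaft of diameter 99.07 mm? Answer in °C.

T = 793 °C

Required Δd = 99.07 − 98.23 = 0.84 mm
Δd = αd₀ΔT ⇒ ΔT = Δd/(αd₀) = 0.84 / (1.1×10⁻⁵ × 98.23) = 777.40 K
T_min = 15.6 + 777.40 = 793.00 °C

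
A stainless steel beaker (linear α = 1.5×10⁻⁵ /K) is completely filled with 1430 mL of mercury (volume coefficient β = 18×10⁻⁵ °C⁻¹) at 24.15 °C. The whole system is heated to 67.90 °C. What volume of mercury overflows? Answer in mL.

8.45 mL

The beaker also expands: β_container ≈ 3α = 4.5×10⁻⁵ /K
Net overflow = V₀(β_liq − 3α_cont)ΔT
β − 3α = 1.80×10⁻⁴ − 4.5×10⁻⁵ = 1.35×10⁻⁴ /K; ΔT = 43.75 K
ΔV = 1430 × 1.35×10⁻⁴ × 43.75 = 8.45 mL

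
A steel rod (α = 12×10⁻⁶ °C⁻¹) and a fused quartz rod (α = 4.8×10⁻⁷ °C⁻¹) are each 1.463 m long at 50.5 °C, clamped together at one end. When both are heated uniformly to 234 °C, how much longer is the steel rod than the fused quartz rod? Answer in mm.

ΔT = 183.5 K
steel: ΔL = 12×10⁻⁶ × 1.463 m × 183.5 = 3.2215×10⁻³ m = 3.2215 mm
fused quartz: ΔL = 4.8×10⁻⁷ × 1.463 m × 183.5 = 1.2886×10⁻⁴ m = 0.12886 mm
difference = 3.2215 − 0.12886 = 3.09264 mm

3.09 mm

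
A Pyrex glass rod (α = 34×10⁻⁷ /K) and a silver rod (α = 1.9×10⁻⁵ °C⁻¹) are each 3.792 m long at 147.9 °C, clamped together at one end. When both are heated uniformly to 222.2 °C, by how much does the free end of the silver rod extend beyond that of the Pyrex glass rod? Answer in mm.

4.40 mm

ΔT = 74.3 K
Pyrex glass: ΔL = 34×10⁻⁷ × 3.792 m × 74.3 = 9.5794×10⁻⁴ m = 0.95794 mm
silver: ΔL = 1.9×10⁻⁵ × 3.792 m × 74.3 = 5.3532×10⁻³ m = 5.3532 mm
difference = 5.3532 − 0.95794 = 4.39526 mm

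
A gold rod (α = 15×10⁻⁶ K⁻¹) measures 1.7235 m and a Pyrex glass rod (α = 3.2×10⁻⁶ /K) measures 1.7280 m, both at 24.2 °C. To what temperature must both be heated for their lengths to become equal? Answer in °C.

T = 245.6 °C

Equal length when α₁L₁ΔT − α₂L₂ΔT = L₂ − L₁ = 4.50×10⁻³ m
α₁L₁ = 2.58525×10⁻⁵, α₂L₂ = 5.5296×10⁻⁶ → Δ(αL) = 2.03229×10⁻⁵ m/K
ΔT = 4.50×10⁻³ / 2.03229×10⁻⁵ = 221.425 K, so T = 24.2 + 221.425 = 245.625 °C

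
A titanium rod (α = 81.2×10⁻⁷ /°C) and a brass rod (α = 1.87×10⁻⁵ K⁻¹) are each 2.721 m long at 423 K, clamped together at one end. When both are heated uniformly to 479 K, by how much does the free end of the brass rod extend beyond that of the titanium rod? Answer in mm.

1.61 mm

ΔT = 56 K
titanium: ΔL = 81.2×10⁻⁷ × 2.721 m × 56 = 1.2373×10⁻³ m = 1.2373 mm
brass: ΔL = 1.87×10⁻⁵ × 2.721 m × 56 = 2.8494×10⁻³ m = 2.8494 mm
difference = 2.8494 − 1.2373 = 1.6121 mm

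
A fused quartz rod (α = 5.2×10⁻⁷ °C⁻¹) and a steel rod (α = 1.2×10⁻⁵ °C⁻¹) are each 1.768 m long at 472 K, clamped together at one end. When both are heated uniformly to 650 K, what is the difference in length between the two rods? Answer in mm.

ΔT = 178 K
fused quartz: ΔL = 5.2×10⁻⁷ × 1.768 m × 178 = 1.6365×10⁻⁴ m = 0.16365 mm
steel: ΔL = 1.2×10⁻⁵ × 1.768 m × 178 = 3.7764×10⁻³ m = 3.7764 mm
difference = 3.7764 − 0.16365 = 3.61275 mm

3.61 mm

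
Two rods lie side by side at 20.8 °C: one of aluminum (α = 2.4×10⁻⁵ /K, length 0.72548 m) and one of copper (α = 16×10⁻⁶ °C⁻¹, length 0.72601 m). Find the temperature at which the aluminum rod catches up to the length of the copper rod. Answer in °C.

T = 112.3 °C

Equal length when α₁L₁ΔT − α₂L₂ΔT = L₂ − L₁ = 5.30×10⁻⁴ m
α₁L₁ = 1.741152×10⁻⁵, α₂L₂ = 1.161616×10⁻⁵ → Δ(αL) = 5.79536×10⁻⁶ m/K
ΔT = 5.30×10⁻⁴ / 5.79536×10⁻⁶ = 91.452 K, so T = 20.8 + 91.452 = 112.252 °C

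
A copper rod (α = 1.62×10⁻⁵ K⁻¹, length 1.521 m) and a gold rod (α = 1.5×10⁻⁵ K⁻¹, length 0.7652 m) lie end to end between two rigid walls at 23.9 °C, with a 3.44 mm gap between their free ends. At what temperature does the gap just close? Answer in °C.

T = 119 °C

α₁L₁ = 2.46402×10⁻⁵ m/K, α₂L₂ = 1.1478×10⁻⁵ m/K → total 3.61182×10⁻⁵ m/K
ΔT = g/(α₁L₁+α₂L₂) = 3.44×10⁻³ / 3.61182×10⁻⁵ = 95.24 K
T = 23.9 + 95.24 = 119.14 °C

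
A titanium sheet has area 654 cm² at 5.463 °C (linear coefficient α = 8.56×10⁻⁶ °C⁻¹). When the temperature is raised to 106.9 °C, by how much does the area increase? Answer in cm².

ΔA = 1.14 cm²

Area coefficient ≈ 2α; |ΔT| = 101.437 K
ΔA = 2αA₀ΔT = 2(8.56×10⁻⁶)(654)(101.437) = 1.14 cm²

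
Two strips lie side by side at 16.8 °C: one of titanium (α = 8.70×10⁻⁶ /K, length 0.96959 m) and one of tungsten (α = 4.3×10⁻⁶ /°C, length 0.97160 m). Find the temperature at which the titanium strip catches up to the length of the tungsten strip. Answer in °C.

L₁(1 + α₁ΔT) = L₂(1 + α₂ΔT) ⇒ ΔT = (L₂ − L₁)/(α₁L₁ − α₂L₂)
L₂ − L₁ = 0.97160 − 0.96959 = 2.01×10⁻³ m
α₁L₁ − α₂L₂ = 8.70×10⁻⁶×0.96959 − 4.3×10⁻⁶×0.97160 = 4.257553×10⁻⁶ m/K
ΔT = 2.01×10⁻³ / 4.257553×10⁻⁶ = 472.102 K
T = 16.8 + 472.102 = 488.902 °C

T = 488.9 °C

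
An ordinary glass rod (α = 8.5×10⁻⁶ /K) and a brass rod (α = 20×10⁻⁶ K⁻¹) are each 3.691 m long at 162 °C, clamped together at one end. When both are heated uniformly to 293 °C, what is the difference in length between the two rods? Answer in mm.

ΔT = 131 K
ordinary glass: ΔL = 8.5×10⁻⁶ × 3.691 m × 131 = 4.1099×10⁻³ m = 4.1099 mm
brass: ΔL = 20×10⁻⁶ × 3.691 m × 131 = 9.6704×10⁻³ m = 9.6704 mm
difference = 9.6704 − 4.1099 = 5.5605 mm

5.56 mm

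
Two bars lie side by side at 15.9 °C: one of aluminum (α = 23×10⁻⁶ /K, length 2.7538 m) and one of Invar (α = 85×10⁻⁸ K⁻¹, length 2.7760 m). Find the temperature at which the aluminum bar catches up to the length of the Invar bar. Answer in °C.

Equal length when α₁L₁ΔT − α₂L₂ΔT = L₂ − L₁ = 2.22×10⁻² m
α₁L₁ = 6.33374×10⁻⁵, α₂L₂ = 2.3596×10⁻⁶ → Δ(αL) = 6.09778×10⁻⁵ m/K
ΔT = 2.22×10⁻² / 6.09778×10⁻⁵ = 364.067 K, so T = 15.9 + 364.067 = 379.967 °C

T = 380.0 °C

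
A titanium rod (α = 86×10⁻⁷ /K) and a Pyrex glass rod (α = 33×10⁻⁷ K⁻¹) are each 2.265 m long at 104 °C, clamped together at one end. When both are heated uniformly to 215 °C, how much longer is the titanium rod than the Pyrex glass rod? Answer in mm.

ΔT = 111 K
titanium: ΔL = 86×10⁻⁷ × 2.265 m × 111 = 2.1622×10⁻³ m = 2.1622 mm
Pyrex glass: ΔL = 33×10⁻⁷ × 2.265 m × 111 = 8.2967×10⁻⁴ m = 0.82967 mm
difference = 2.1622 − 0.82967 = 1.33253 mm

1.33 mm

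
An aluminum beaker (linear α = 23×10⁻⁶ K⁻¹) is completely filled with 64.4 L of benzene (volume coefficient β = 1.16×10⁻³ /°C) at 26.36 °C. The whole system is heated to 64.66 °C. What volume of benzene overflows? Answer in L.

2.69 L

The beaker also expands: β_container ≈ 3α = 6.9×10⁻⁵ /K
Net overflow = V₀(β_liq − 3α_cont)ΔT
β − 3α = 1.16×10⁻³ − 6.9×10⁻⁵ = 1.091×10⁻³ /K; ΔT = 38.30 K
ΔV = 64.4 × 1.091×10⁻³ × 38.30 = 2.69 L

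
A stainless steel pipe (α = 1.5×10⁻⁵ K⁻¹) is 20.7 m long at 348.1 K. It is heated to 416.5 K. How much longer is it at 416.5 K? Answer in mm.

ΔL = 21.2 mm

|ΔT| = |416.5 − 348.1| = 68.4 K
ΔL = αL₀ΔT = (1.5×10⁻⁵)(20.7)(68.4) = 2.12×10⁻² m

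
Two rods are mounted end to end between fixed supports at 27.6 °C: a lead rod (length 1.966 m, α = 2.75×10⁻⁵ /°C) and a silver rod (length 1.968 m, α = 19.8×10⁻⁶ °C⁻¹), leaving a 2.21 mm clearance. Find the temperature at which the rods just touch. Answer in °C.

T = 51.4 °C

Gap closes when ΔL₁ + ΔL₂ = 2.21 mm = 2.21×10⁻³ m
(α₁L₁ + α₂L₂)ΔT = g
α₁L₁ + α₂L₂ = 2.75×10⁻⁵×1.966 + 19.8×10⁻⁶×1.968 = 9.30314×10⁻⁵ m/K
ΔT = 2.21×10⁻³ / 9.30314×10⁻⁵ = 23.755 K
T = 27.6 + 23.755 = 51.355 °C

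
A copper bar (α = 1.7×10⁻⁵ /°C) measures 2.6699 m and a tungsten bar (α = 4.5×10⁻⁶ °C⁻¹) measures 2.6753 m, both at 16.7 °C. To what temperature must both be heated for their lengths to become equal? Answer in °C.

Equal length when α₁L₁ΔT − α₂L₂ΔT = L₂ − L₁ = 5.40×10⁻³ m
α₁L₁ = 4.53883×10⁻⁵, α₂L₂ = 1.203885×10⁻⁵ → Δ(αL) = 3.334945×10⁻⁵ m/K
ΔT = 5.40×10⁻³ / 3.334945×10⁻⁵ = 161.922 K, so T = 16.7 + 161.922 = 178.622 °C

T = 178.6 °C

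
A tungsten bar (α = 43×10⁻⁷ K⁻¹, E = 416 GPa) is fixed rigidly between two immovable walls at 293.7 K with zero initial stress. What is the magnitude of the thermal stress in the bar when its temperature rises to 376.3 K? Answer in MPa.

Fully constrained: the free strain ε = αΔT is blocked, so σ = Eε = EαΔT.
|ΔT| = 82.6 K
σ = 416×10⁹ × 43×10⁻⁷ × 82.6 = 1.48×10⁸ Pa

σ = 148 MPa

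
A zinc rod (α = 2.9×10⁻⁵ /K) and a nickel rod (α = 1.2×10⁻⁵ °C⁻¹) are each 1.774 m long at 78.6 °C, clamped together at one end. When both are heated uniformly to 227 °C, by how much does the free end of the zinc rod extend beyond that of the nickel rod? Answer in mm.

ΔT = 148.4 K
zinc: ΔL = 2.9×10⁻⁵ × 1.774 m × 148.4 = 7.6346×10⁻³ m = 7.6346 mm
nickel: ΔL = 1.2×10⁻⁵ × 1.774 m × 148.4 = 3.1591×10⁻³ m = 3.1591 mm
difference = 7.6346 − 3.1591 = 4.4755 mm

4.48 mm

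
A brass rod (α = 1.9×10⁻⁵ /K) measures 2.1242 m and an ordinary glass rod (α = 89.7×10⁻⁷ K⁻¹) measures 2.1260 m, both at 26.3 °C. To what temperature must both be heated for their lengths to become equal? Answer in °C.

T = 110.8 °C

L₁(1 + α₁ΔT) = L₂(1 + α₂ΔT) ⇒ ΔT = (L₂ − L₁)/(α₁L₁ − α₂L₂)
L₂ − L₁ = 2.1260 − 2.1242 = 1.80×10⁻³ m
α₁L₁ − α₂L₂ = 1.9×10⁻⁵×2.1242 − 89.7×10⁻⁷×2.1260 = 2.128958×10⁻⁵ m/K
ΔT = 1.80×10⁻³ / 2.128958×10⁻⁵ = 84.548 K
T = 26.3 + 84.548 = 110.848 °C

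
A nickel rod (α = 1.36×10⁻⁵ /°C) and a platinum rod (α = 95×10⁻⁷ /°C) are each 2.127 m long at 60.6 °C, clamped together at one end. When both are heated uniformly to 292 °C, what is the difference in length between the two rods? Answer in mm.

2.02 mm

ΔT = 231.4 K
nickel: ΔL = 1.36×10⁻⁵ × 2.127 m × 231.4 = 6.6938×10⁻³ m = 6.6938 mm
platinum: ΔL = 95×10⁻⁷ × 2.127 m × 231.4 = 4.6758×10⁻³ m = 4.6758 mm
difference = 6.6938 − 4.6758 = 2.0180 mm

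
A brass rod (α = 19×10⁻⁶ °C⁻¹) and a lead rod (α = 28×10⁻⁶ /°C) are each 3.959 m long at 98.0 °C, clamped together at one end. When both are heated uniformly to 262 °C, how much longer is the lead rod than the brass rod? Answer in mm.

ΔT = 164.0 K
brass: ΔL = 19×10⁻⁶ × 3.959 m × 164.0 = 1.2336×10⁻² m = 12.336 mm
lead: ΔL = 28×10⁻⁶ × 3.959 m × 164.0 = 1.8180×10⁻² m = 18.180 mm
difference = 18.180 − 12.336 = 5.844 mm

5.84 mm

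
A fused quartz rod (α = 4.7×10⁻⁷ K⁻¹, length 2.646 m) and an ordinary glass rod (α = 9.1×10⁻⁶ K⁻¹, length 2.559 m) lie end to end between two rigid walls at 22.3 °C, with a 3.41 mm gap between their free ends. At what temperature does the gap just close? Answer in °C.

Gap closes when ΔL₁ + ΔL₂ = 3.41 mm = 3.41×10⁻³ m
(α₁L₁ + α₂L₂)ΔT = g
α₁L₁ + α₂L₂ = 4.7×10⁻⁷×2.646 + 9.1×10⁻⁶×2.559 = 2.453052×10⁻⁵ m/K
ΔT = 3.41×10⁻³ / 2.453052×10⁻⁵ = 139.01 K
T = 22.3 + 139.01 = 161.31 °C

T = 161 °C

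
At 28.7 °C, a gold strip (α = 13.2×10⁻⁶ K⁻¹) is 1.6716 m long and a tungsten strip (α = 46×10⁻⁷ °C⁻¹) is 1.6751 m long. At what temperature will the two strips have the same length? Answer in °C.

T = 272.4 °C

L₁(1 + α₁ΔT) = L₂(1 + α₂ΔT) ⇒ ΔT = (L₂ − L₁)/(α₁L₁ − α₂L₂)
L₂ − L₁ = 1.6751 − 1.6716 = 3.50×10⁻³ m
α₁L₁ − α₂L₂ = 13.2×10⁻⁶×1.6716 − 46×10⁻⁷×1.6751 = 1.435966×10⁻⁵ m/K
ΔT = 3.50×10⁻³ / 1.435966×10⁻⁵ = 243.738 K
T = 28.7 + 243.738 = 272.438 °C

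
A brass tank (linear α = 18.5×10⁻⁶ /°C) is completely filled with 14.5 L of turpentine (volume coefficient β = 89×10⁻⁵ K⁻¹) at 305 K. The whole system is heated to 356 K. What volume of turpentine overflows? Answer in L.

The tank also expands: β_container ≈ 3α = 5.55×10⁻⁵ /K
Net overflow = V₀(β_liq − 3α_cont)ΔT
β − 3α = 8.90×10⁻⁴ − 5.55×10⁻⁵ = 8.345×10⁻⁴ /K; ΔT = 51 K
ΔV = 14.5 × 8.345×10⁻⁴ × 51 = 0.617 L

0.617 L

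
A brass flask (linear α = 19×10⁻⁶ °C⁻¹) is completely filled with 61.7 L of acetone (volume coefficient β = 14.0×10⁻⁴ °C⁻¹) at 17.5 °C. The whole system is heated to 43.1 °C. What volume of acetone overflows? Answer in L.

2.12 L

The flask also expands: β_container ≈ 3α = 5.7×10⁻⁵ /K
Net overflow = V₀(β_liq − 3α_cont)ΔT
β − 3α = 1.40×10⁻³ − 5.7×10⁻⁵ = 1.343×10⁻³ /K; ΔT = 25.6 K
ΔV = 61.7 × 1.343×10⁻³ × 25.6 = 2.12 L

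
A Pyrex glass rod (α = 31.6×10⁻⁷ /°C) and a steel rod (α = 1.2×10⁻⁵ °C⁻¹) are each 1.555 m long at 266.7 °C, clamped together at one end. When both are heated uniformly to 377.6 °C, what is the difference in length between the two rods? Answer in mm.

ΔT = 110.9 K
Pyrex glass: ΔL = 31.6×10⁻⁷ × 1.555 m × 110.9 = 5.4494×10⁻⁴ m = 0.54494 mm
steel: ΔL = 1.2×10⁻⁵ × 1.555 m × 110.9 = 2.0694×10⁻³ m = 2.0694 mm
difference = 2.0694 − 0.54494 = 1.52446 mm

1.52 mm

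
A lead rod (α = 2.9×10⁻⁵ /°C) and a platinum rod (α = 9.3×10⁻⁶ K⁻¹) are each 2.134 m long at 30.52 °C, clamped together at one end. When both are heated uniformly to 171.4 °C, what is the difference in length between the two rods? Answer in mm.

ΔT = 140.88 K
lead: ΔL = 2.9×10⁻⁵ × 2.134 m × 140.88 = 8.7185×10⁻³ m = 8.7185 mm
platinum: ΔL = 9.3×10⁻⁶ × 2.134 m × 140.88 = 2.7959×10⁻³ m = 2.7959 mm
difference = 8.7185 − 2.7959 = 5.9226 mm

5.92 mm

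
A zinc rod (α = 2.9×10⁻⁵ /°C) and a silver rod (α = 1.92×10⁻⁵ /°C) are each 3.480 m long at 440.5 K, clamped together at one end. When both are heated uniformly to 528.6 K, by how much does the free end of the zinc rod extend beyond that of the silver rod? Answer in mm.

3.00 mm

ΔT = 88.1 K
zinc: ΔL = 2.9×10⁻⁵ × 3.480 m × 88.1 = 8.8911×10⁻³ m = 8.8911 mm
silver: ΔL = 1.92×10⁻⁵ × 3.480 m × 88.1 = 5.8865×10⁻³ m = 5.8865 mm
difference = 8.8911 − 5.8865 = 3.0046 mm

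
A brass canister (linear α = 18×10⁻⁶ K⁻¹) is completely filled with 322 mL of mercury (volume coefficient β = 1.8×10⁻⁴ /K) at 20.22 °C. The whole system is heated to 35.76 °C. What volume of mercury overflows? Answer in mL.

0.630 mL

The canister also expands: β_container ≈ 3α = 5.4×10⁻⁵ /K
Net overflow = V₀(β_liq − 3α_cont)ΔT
β − 3α = 1.80×10⁻⁴ − 5.4×10⁻⁵ = 1.26×10⁻⁴ /K; ΔT = 15.54 K
ΔV = 322 × 1.26×10⁻⁴ × 15.54 = 0.630 mL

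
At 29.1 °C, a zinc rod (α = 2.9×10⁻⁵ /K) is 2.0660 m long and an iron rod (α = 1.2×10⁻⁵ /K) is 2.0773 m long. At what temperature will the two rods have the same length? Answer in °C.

Equal length when α₁L₁ΔT − α₂L₂ΔT = L₂ − L₁ = 1.13×10⁻² m
α₁L₁ = 5.9914×10⁻⁵, α₂L₂ = 2.49276×10⁻⁵ → Δ(αL) = 3.49864×10⁻⁵ m/K
ΔT = 1.13×10⁻² / 3.49864×10⁻⁵ = 322.983 K, so T = 29.1 + 322.983 = 352.083 °C

T = 352.1 °C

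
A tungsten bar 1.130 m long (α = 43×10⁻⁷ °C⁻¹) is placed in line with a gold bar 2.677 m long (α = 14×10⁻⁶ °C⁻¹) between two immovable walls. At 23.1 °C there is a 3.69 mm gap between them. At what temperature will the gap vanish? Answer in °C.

Gap closes when ΔL₁ + ΔL₂ = 3.69 mm = 3.69×10⁻³ m
(α₁L₁ + α₂L₂)ΔT = g
α₁L₁ + α₂L₂ = 43×10⁻⁷×1.130 + 14×10⁻⁶×2.677 = 4.2337×10⁻⁵ m/K
ΔT = 3.69×10⁻³ / 4.2337×10⁻⁵ = 87.16 K
T = 23.1 + 87.16 = 110.26 °C

T = 110 °C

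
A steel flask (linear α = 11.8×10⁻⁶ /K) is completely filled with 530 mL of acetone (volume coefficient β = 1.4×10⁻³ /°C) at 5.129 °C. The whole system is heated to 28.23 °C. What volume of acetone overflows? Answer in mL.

16.7 mL

The flask also expands: β_container ≈ 3α = 3.54×10⁻⁵ /K
Net overflow = V₀(β_liq − 3α_cont)ΔT
β − 3α = 1.40×10⁻³ − 3.54×10⁻⁵ = 1.3646×10⁻³ /K; ΔT = 23.101 K
ΔV = 530 × 1.3646×10⁻³ × 23.101 = 16.7 mL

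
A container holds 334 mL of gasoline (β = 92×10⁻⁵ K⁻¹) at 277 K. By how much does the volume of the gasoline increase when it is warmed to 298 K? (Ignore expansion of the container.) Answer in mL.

|ΔT| = |298 − 277| = 21 K
ΔV = βV₀ΔT = (92×10⁻⁵)(334)(21) = 6.45 mL

ΔV = 6.45 mL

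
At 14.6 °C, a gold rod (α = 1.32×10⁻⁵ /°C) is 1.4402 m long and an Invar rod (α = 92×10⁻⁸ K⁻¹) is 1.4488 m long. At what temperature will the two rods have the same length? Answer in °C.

T = 501.1 °C

L₁(1 + α₁ΔT) = L₂(1 + α₂ΔT) ⇒ ΔT = (L₂ − L₁)/(α₁L₁ − α₂L₂)
L₂ − L₁ = 1.4488 − 1.4402 = 8.60×10⁻³ m
α₁L₁ − α₂L₂ = 1.32×10⁻⁵×1.4402 − 92×10⁻⁸×1.4488 = 1.7677744×10⁻⁵ m/K
ΔT = 8.60×10⁻³ / 1.7677744×10⁻⁵ = 486.487 K
T = 14.6 + 486.487 = 501.087 °C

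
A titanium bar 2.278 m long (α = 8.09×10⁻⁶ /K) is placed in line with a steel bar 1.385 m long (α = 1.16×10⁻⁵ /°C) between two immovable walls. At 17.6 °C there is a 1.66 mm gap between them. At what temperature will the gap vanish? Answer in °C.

α₁L₁ = 1.842902×10⁻⁵ m/K, α₂L₂ = 1.6066×10⁻⁵ m/K → total 3.449502×10⁻⁵ m/K
ΔT = g/(α₁L₁+α₂L₂) = 1.66×10⁻³ / 3.449502×10⁻⁵ = 48.123 K
T = 17.6 + 48.123 = 65.723 °C

T = 65.7 °C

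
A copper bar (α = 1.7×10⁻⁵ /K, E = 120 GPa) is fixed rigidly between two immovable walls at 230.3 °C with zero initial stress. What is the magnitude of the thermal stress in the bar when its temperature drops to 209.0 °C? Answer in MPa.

Fully constrained: the free strain ε = αΔT is blocked, so σ = Eε = EαΔT.
|ΔT| = 21.3 K
σ = 120×10⁹ × 1.7×10⁻⁵ × 21.3 = 4.35×10⁷ Pa

σ = 43.5 MPa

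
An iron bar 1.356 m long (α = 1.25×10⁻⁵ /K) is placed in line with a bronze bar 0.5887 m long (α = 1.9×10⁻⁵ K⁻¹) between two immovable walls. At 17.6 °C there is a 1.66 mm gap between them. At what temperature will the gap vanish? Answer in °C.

T = 76.6 °C

Gap closes when ΔL₁ + ΔL₂ = 1.66 mm = 1.66×10⁻³ m
(α₁L₁ + α₂L₂)ΔT = g
α₁L₁ + α₂L₂ = 1.25×10⁻⁵×1.356 + 1.9×10⁻⁵×0.5887 = 2.81353×10⁻⁵ m/K
ΔT = 1.66×10⁻³ / 2.81353×10⁻⁵ = 59.001 K
T = 17.6 + 59.001 = 76.601 °C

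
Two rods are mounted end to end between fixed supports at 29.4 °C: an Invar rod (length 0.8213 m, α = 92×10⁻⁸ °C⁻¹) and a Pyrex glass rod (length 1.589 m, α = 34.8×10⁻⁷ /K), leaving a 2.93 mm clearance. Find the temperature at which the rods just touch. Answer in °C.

T = 496 °C

Gap closes when ΔL₁ + ΔL₂ = 2.93 mm = 2.93×10⁻³ m
(α₁L₁ + α₂L₂)ΔT = g
α₁L₁ + α₂L₂ = 92×10⁻⁸×0.8213 + 34.8×10⁻⁷×1.589 = 6.285316×10⁻⁶ m/K
ΔT = 2.93×10⁻³ / 6.285316×10⁻⁶ = 466.17 K
T = 29.4 + 466.17 = 495.57 °C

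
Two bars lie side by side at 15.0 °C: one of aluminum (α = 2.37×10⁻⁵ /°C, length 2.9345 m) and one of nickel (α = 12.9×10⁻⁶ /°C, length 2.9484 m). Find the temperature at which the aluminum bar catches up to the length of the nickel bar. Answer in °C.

T = 456.1 °C

L₁(1 + α₁ΔT) = L₂(1 + α₂ΔT) ⇒ ΔT = (L₂ − L₁)/(α₁L₁ − α₂L₂)
L₂ − L₁ = 2.9484 − 2.9345 = 1.39×10⁻² m
α₁L₁ − α₂L₂ = 2.37×10⁻⁵×2.9345 − 12.9×10⁻⁶×2.9484 = 3.151329×10⁻⁵ m/K
ΔT = 1.39×10⁻² / 3.151329×10⁻⁵ = 441.084 K
T = 15.0 + 441.084 = 456.084 °C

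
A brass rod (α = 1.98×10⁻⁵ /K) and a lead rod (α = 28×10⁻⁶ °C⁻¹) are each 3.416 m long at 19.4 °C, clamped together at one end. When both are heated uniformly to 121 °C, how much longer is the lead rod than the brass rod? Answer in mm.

ΔT = 101.6 K
brass: ΔL = 1.98×10⁻⁵ × 3.416 m × 101.6 = 6.8719×10⁻³ m = 6.8719 mm
lead: ΔL = 28×10⁻⁶ × 3.416 m × 101.6 = 9.7178×10⁻³ m = 9.7178 mm
difference = 9.7178 − 6.8719 = 2.8459 mm

2.85 mm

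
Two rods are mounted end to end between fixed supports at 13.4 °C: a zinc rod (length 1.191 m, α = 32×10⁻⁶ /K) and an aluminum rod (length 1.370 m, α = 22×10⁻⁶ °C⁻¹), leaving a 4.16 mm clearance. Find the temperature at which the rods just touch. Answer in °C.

α₁L₁ = 3.8112×10⁻⁵ m/K, α₂L₂ = 3.014×10⁻⁵ m/K → total 6.8252×10⁻⁵ m/K
ΔT = g/(α₁L₁+α₂L₂) = 4.16×10⁻³ / 6.8252×10⁻⁵ = 60.951 K
T = 13.4 + 60.951 = 74.351 °C

T = 74.4 °C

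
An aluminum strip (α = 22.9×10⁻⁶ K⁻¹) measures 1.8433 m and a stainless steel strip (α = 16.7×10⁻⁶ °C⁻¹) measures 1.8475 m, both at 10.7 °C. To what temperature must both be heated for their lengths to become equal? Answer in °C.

T = 380.5 °C

L₁(1 + α₁ΔT) = L₂(1 + α₂ΔT) ⇒ ΔT = (L₂ − L₁)/(α₁L₁ − α₂L₂)
L₂ − L₁ = 1.8475 − 1.8433 = 4.20×10⁻³ m
α₁L₁ − α₂L₂ = 22.9×10⁻⁶×1.8433 − 16.7×10⁻⁶×1.8475 = 1.135832×10⁻⁵ m/K
ΔT = 4.20×10⁻³ / 1.135832×10⁻⁵ = 369.773 K
T = 10.7 + 369.773 = 380.473 °C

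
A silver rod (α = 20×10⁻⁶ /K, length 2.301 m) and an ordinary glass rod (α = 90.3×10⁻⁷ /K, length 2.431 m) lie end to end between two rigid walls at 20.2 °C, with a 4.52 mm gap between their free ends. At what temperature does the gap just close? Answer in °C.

Gap closes when ΔL₁ + ΔL₂ = 4.52 mm = 4.52×10⁻³ m
(α₁L₁ + α₂L₂)ΔT = g
α₁L₁ + α₂L₂ = 20×10⁻⁶×2.301 + 90.3×10⁻⁷×2.431 = 6.797193×10⁻⁵ m/K
ΔT = 4.52×10⁻³ / 6.797193×10⁻⁵ = 66.498 K
T = 20.2 + 66.498 = 86.698 °C

T = 86.7 °C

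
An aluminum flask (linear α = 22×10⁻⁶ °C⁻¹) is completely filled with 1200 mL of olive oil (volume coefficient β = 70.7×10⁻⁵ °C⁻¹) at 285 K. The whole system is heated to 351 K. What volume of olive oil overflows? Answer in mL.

50.8 mL

The flask also expands: β_container ≈ 3α = 6.6×10⁻⁵ /K
Net overflow = V₀(β_liq − 3α_cont)ΔT
β − 3α = 7.07×10⁻⁴ − 6.6×10⁻⁵ = 6.41×10⁻⁴ /K; ΔT = 66 K
ΔV = 1200 × 6.41×10⁻⁴ × 66 = 50.8 mL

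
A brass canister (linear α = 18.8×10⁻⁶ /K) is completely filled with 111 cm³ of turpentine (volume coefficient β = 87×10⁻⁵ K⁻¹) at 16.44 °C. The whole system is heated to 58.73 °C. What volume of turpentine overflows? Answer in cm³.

3.82 cm³

The canister also expands: β_container ≈ 3α = 5.64×10⁻⁵ /K
Net overflow = V₀(β_liq − 3α_cont)ΔT
β − 3α = 8.70×10⁻⁴ − 5.64×10⁻⁵ = 8.136×10⁻⁴ /K; ΔT = 42.29 K
ΔV = 111 × 8.136×10⁻⁴ × 42.29 = 3.82 cm³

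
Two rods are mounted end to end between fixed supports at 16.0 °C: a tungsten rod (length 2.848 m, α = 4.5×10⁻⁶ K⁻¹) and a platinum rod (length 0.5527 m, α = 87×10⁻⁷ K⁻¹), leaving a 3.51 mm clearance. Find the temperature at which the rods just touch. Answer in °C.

T = 215 °C

Gap closes when ΔL₁ + ΔL₂ = 3.51 mm = 3.51×10⁻³ m
(α₁L₁ + α₂L₂)ΔT = g
α₁L₁ + α₂L₂ = 4.5×10⁻⁶×2.848 + 87×10⁻⁷×0.5527 = 1.762449×10⁻⁵ m/K
ΔT = 3.51×10⁻³ / 1.762449×10⁻⁵ = 199.15 K
T = 16.0 + 199.15 = 215.15 °C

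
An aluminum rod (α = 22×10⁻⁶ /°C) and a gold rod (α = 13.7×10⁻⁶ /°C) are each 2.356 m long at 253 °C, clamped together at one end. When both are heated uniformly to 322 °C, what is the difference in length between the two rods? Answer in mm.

1.35 mm

ΔT = 69 K
aluminum: ΔL = 22×10⁻⁶ × 2.356 m × 69 = 3.5764×10⁻³ m = 3.5764 mm
gold: ΔL = 13.7×10⁻⁶ × 2.356 m × 69 = 2.2271×10⁻³ m = 2.2271 mm
difference = 3.5764 − 2.2271 = 1.3493 mm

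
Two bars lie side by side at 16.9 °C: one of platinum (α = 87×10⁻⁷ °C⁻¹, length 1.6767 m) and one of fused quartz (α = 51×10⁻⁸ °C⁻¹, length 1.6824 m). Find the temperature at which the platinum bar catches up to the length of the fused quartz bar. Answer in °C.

T = 432.1 °C

Equal length when α₁L₁ΔT − α₂L₂ΔT = L₂ − L₁ = 5.70×10⁻³ m
α₁L₁ = 1.458729×10⁻⁵, α₂L₂ = 8.58024×10⁻⁷ → Δ(αL) = 1.3729266×10⁻⁵ m/K
ΔT = 5.70×10⁻³ / 1.3729266×10⁻⁵ = 415.172 K, so T = 16.9 + 415.172 = 432.072 °C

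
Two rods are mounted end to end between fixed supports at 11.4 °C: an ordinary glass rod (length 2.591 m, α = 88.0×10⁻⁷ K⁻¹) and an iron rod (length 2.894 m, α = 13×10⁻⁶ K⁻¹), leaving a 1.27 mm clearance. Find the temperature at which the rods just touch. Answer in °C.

T = 32.4 °C

α₁L₁ = 2.28008×10⁻⁵ m/K, α₂L₂ = 3.7622×10⁻⁵ m/K → total 6.04228×10⁻⁵ m/K
ΔT = g/(α₁L₁+α₂L₂) = 1.27×10⁻³ / 6.04228×10⁻⁵ = 21.019 K
T = 11.4 + 21.019 = 32.419 °C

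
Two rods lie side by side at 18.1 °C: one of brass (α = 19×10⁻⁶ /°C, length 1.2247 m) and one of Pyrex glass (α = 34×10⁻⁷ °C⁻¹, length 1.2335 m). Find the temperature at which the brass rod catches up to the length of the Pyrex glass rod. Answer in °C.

T = 479.4 °C

Equal length when α₁L₁ΔT − α₂L₂ΔT = L₂ − L₁ = 8.80×10⁻³ m
α₁L₁ = 2.32693×10⁻⁵, α₂L₂ = 4.1939×10⁻⁶ → Δ(αL) = 1.90754×10⁻⁵ m/K
ΔT = 8.80×10⁻³ / 1.90754×10⁻⁵ = 461.327 K, so T = 18.1 + 461.327 = 479.427 °C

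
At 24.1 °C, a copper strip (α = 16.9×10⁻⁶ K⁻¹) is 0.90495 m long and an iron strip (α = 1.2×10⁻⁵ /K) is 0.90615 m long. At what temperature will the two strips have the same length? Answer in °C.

T = 295.6 °C

Equal length when α₁L₁ΔT − α₂L₂ΔT = L₂ − L₁ = 1.20×10⁻³ m
α₁L₁ = 1.5293655×10⁻⁵, α₂L₂ = 1.08738×10⁻⁵ → Δ(αL) = 4.419855×10⁻⁶ m/K
ΔT = 1.20×10⁻³ / 4.419855×10⁻⁶ = 271.502 K, so T = 24.1 + 271.502 = 295.602 °C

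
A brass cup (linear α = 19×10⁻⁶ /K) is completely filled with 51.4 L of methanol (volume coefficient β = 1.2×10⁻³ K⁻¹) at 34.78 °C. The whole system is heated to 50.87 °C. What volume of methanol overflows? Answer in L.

The cup also expands: β_container ≈ 3α = 5.7×10⁻⁵ /K
Net overflow = V₀(β_liq − 3α_cont)ΔT
β − 3α = 1.20×10⁻³ − 5.7×10⁻⁵ = 1.143×10⁻³ /K; ΔT = 16.09 K
ΔV = 51.4 × 1.143×10⁻³ × 16.09 = 0.945 L

0.945 L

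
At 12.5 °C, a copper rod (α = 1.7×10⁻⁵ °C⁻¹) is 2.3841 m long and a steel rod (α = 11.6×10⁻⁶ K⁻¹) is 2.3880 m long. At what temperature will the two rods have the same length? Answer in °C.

L₁(1 + α₁ΔT) = L₂(1 + α₂ΔT) ⇒ ΔT = (L₂ − L₁)/(α₁L₁ − α₂L₂)
L₂ − L₁ = 2.3880 − 2.3841 = 3.90×10⁻³ m
α₁L₁ − α₂L₂ = 1.7×10⁻⁵×2.3841 − 11.6×10⁻⁶×2.3880 = 1.28289×10⁻⁵ m/K
ΔT = 3.90×10⁻³ / 1.28289×10⁻⁵ = 304.001 K
T = 12.5 + 304.001 = 316.501 °C

T = 316.5 °C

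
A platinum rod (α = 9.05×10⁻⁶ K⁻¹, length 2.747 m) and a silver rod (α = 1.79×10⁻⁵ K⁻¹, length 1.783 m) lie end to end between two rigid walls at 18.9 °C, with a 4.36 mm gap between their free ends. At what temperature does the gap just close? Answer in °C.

T = 95.7 °C

Gap closes when ΔL₁ + ΔL₂ = 4.36 mm = 4.36×10⁻³ m
(α₁L₁ + α₂L₂)ΔT = g
α₁L₁ + α₂L₂ = 9.05×10⁻⁶×2.747 + 1.79×10⁻⁵×1.783 = 5.677605×10⁻⁵ m/K
ΔT = 4.36×10⁻³ / 5.677605×10⁻⁵ = 76.793 K
T = 18.9 + 76.793 = 95.693 °C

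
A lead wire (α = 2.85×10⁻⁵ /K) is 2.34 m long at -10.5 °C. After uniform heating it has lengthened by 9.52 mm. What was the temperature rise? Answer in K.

ΔL = αL₀ΔT ⇒ ΔT = ΔL / (αL₀)
ΔT = 9.52×10⁻³ m / (2.85×10⁻⁵ × 2.34 m) = 142.75 K

ΔT = 143 K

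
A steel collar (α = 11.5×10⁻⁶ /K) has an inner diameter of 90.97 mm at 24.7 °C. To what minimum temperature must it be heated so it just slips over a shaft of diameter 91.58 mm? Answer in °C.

T = 608 °C

Required Δd = 91.58 − 90.97 = 0.61 mm
Δd = αd₀ΔT ⇒ ΔT = Δd/(αd₀) = 0.61 / (11.5×10⁻⁶ × 90.97) = 583.09 K
T_min = 24.7 + 583.09 = 607.79 °C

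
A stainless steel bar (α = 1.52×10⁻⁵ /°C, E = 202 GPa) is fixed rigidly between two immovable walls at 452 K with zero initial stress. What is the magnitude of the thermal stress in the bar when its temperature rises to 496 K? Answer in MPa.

σ = 135 MPa

Fully constrained: the free strain ε = αΔT is blocked, so σ = Eε = EαΔT.
|ΔT| = 44 K
σ = 202×10⁹ × 1.52×10⁻⁵ × 44 = 1.35×10⁸ Pa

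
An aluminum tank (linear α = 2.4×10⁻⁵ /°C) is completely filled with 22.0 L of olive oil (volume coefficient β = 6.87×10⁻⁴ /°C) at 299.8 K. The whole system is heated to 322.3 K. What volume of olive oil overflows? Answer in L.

The tank also expands: β_container ≈ 3α = 7.2×10⁻⁵ /K
Net overflow = V₀(β_liq − 3α_cont)ΔT
β − 3α = 6.87×10⁻⁴ − 7.2×10⁻⁵ = 6.15×10⁻⁴ /K; ΔT = 22.5 K
ΔV = 22.0 × 6.15×10⁻⁴ × 22.5 = 0.304 L

0.304 L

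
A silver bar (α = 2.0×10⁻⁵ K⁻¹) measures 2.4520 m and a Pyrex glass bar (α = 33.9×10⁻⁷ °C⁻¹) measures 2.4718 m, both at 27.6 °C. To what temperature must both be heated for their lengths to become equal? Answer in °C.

T = 514.6 °C

L₁(1 + α₁ΔT) = L₂(1 + α₂ΔT) ⇒ ΔT = (L₂ − L₁)/(α₁L₁ − α₂L₂)
L₂ − L₁ = 2.4718 − 2.4520 = 1.98×10⁻² m
α₁L₁ − α₂L₂ = 2.0×10⁻⁵×2.4520 − 33.9×10⁻⁷×2.4718 = 4.0660598×10⁻⁵ m/K
ΔT = 1.98×10⁻² / 4.0660598×10⁻⁵ = 486.958 K
T = 27.6 + 486.958 = 514.558 °C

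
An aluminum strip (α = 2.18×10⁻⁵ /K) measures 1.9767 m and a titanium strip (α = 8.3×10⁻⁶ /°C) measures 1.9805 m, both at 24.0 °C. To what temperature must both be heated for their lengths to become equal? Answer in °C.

L₁(1 + α₁ΔT) = L₂(1 + α₂ΔT) ⇒ ΔT = (L₂ − L₁)/(α₁L₁ − α₂L₂)
L₂ − L₁ = 1.9805 − 1.9767 = 3.80×10⁻³ m
α₁L₁ − α₂L₂ = 2.18×10⁻⁵×1.9767 − 8.3×10⁻⁶×1.9805 = 2.665391×10⁻⁵ m/K
ΔT = 3.80×10⁻³ / 2.665391×10⁻⁵ = 142.568 K
T = 24.0 + 142.568 = 166.568 °C

T = 166.6 °C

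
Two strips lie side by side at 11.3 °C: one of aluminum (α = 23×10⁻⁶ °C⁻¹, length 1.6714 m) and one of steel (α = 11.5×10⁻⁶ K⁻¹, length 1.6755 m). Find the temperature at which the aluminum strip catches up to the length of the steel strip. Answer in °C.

T = 225.1 °C

L₁(1 + α₁ΔT) = L₂(1 + α₂ΔT) ⇒ ΔT = (L₂ − L₁)/(α₁L₁ − α₂L₂)
L₂ − L₁ = 1.6755 − 1.6714 = 4.10×10⁻³ m
α₁L₁ − α₂L₂ = 23×10⁻⁶×1.6714 − 11.5×10⁻⁶×1.6755 = 1.917395×10⁻⁵ m/K
ΔT = 4.10×10⁻³ / 1.917395×10⁻⁵ = 213.832 K
T = 11.3 + 213.832 = 225.132 °C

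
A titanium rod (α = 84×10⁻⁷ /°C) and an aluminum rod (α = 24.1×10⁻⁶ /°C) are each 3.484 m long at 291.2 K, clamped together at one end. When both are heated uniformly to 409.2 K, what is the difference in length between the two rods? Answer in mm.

6.45 mm

ΔT = 118.0 K
titanium: ΔL = 84×10⁻⁷ × 3.484 m × 118.0 = 3.4533×10⁻³ m = 3.4533 mm
aluminum: ΔL = 24.1×10⁻⁶ × 3.484 m × 118.0 = 9.9078×10⁻³ m = 9.9078 mm
difference = 9.9078 − 3.4533 = 6.4545 mm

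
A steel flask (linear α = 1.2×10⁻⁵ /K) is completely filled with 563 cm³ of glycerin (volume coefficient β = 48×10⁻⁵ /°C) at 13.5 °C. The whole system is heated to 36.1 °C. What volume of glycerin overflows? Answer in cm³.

The flask also expands: β_container ≈ 3α = 3.6×10⁻⁵ /K
Net overflow = V₀(β_liq − 3α_cont)ΔT
β − 3α = 4.80×10⁻⁴ − 3.6×10⁻⁵ = 4.44×10⁻⁴ /K; ΔT = 22.6 K
ΔV = 563 × 4.44×10⁻⁴ × 22.6 = 5.65 cm³

5.65 cm³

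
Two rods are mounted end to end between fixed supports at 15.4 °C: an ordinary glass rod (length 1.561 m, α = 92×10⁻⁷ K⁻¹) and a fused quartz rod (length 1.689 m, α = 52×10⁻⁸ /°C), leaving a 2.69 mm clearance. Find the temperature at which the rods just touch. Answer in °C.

T = 192 °C

Gap closes when ΔL₁ + ΔL₂ = 2.69 mm = 2.69×10⁻³ m
(α₁L₁ + α₂L₂)ΔT = g
α₁L₁ + α₂L₂ = 92×10⁻⁷×1.561 + 52×10⁻⁸×1.689 = 1.523948×10⁻⁵ m/K
ΔT = 2.69×10⁻³ / 1.523948×10⁻⁵ = 176.52 K
T = 15.4 + 176.52 = 191.92 °C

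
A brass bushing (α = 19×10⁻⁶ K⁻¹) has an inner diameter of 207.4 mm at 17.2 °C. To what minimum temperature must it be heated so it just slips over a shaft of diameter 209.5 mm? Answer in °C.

T = 550 °C

Required Δd = 209.5 − 207.4 = 2.1 mm
Δd = αd₀ΔT ⇒ ΔT = Δd/(αd₀) = 2.1 / (19×10⁻⁶ × 207.4) = 532.91 K
T_min = 17.2 + 532.91 = 550.11 °C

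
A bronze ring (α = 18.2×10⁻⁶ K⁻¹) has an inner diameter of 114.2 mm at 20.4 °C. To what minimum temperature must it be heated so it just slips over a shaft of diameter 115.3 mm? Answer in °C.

Required Δd = 115.3 − 114.2 = 1.1 mm
Δd = αd₀ΔT ⇒ ΔT = Δd/(αd₀) = 1.1 / (18.2×10⁻⁶ × 114.2) = 529.24 K
T_min = 20.4 + 529.24 = 549.64 °C

T = 550 °C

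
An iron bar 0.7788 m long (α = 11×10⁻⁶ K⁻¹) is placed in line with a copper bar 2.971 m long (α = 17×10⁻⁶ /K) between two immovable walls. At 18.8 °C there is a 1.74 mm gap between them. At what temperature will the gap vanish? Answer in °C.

Gap closes when ΔL₁ + ΔL₂ = 1.74 mm = 1.74×10⁻³ m
(α₁L₁ + α₂L₂)ΔT = g
α₁L₁ + α₂L₂ = 11×10⁻⁶×0.7788 + 17×10⁻⁶×2.971 = 5.90738×10⁻⁵ m/K
ΔT = 1.74×10⁻³ / 5.90738×10⁻⁵ = 29.455 K
T = 18.8 + 29.455 = 48.255 °C

T = 48.3 °C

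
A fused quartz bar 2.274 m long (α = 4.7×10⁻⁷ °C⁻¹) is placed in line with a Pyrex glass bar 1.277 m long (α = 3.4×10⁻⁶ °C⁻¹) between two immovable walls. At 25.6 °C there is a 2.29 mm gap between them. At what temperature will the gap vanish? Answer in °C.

T = 449 °C

α₁L₁ = 1.06878×10⁻⁶ m/K, α₂L₂ = 4.3418×10⁻⁶ m/K → total 5.41058×10⁻⁶ m/K
ΔT = g/(α₁L₁+α₂L₂) = 2.29×10⁻³ / 5.41058×10⁻⁶ = 423.24 K
T = 25.6 + 423.24 = 448.84 °C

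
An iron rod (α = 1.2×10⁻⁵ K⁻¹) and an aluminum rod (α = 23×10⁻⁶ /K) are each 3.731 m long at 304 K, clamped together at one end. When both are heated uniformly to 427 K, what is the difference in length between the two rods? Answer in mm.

5.05 mm

ΔT = 123 K
iron: ΔL = 1.2×10⁻⁵ × 3.731 m × 123 = 5.5070×10⁻³ m = 5.5070 mm
aluminum: ΔL = 23×10⁻⁶ × 3.731 m × 123 = 1.0555×10⁻² m = 10.555 mm
difference = 10.555 − 5.5070 = 5.048 mm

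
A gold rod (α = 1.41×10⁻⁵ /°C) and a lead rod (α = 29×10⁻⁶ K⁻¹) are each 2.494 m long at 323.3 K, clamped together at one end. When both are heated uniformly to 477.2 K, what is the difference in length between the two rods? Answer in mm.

5.72 mm

ΔT = 153.9 K
gold: ΔL = 1.41×10⁻⁵ × 2.494 m × 153.9 = 5.4120×10⁻³ m = 5.4120 mm
lead: ΔL = 29×10⁻⁶ × 2.494 m × 153.9 = 1.1131×10⁻² m = 11.131 mm
difference = 11.131 − 5.4120 = 5.719 mm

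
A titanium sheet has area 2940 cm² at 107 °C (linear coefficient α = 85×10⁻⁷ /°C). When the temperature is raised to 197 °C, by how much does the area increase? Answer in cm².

Area coefficient ≈ 2α; |ΔT| = 90 K
ΔA = 2αA₀ΔT = 2(85×10⁻⁷)(2940)(90) = 4.50 cm²

ΔA = 4.50 cm²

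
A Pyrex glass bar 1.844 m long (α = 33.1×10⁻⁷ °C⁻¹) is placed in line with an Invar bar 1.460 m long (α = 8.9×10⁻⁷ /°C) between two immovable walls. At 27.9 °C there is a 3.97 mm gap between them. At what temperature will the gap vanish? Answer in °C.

α₁L₁ = 6.10364×10⁻⁶ m/K, α₂L₂ = 1.2994×10⁻⁶ m/K → total 7.40304×10⁻⁶ m/K
ΔT = g/(α₁L₁+α₂L₂) = 3.97×10⁻³ / 7.40304×10⁻⁶ = 536.27 K
T = 27.9 + 536.27 = 564.17 °C

T = 564 °C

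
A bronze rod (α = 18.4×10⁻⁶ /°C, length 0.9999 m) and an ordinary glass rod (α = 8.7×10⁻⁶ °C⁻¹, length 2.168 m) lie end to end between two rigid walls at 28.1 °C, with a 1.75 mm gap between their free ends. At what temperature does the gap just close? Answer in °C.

T = 75.1 °C

Gap closes when ΔL₁ + ΔL₂ = 1.75 mm = 1.75×10⁻³ m
(α₁L₁ + α₂L₂)ΔT = g
α₁L₁ + α₂L₂ = 18.4×10⁻⁶×0.9999 + 8.7×10⁻⁶×2.168 = 3.725976×10⁻⁵ m/K
ΔT = 1.75×10⁻³ / 3.725976×10⁻⁵ = 46.968 K
T = 28.1 + 46.968 = 75.068 °C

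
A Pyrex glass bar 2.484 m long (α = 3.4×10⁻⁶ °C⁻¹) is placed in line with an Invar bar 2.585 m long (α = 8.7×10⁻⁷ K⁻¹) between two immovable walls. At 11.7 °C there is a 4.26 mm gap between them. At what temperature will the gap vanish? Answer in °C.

Gap closes when ΔL₁ + ΔL₂ = 4.26 mm = 4.26×10⁻³ m
(α₁L₁ + α₂L₂)ΔT = g
α₁L₁ + α₂L₂ = 3.4×10⁻⁶×2.484 + 8.7×10⁻⁷×2.585 = 1.069455×10⁻⁵ m/K
ΔT = 4.26×10⁻³ / 1.069455×10⁻⁵ = 398.33 K
T = 11.7 + 398.33 = 410.03 °C

T = 410 °C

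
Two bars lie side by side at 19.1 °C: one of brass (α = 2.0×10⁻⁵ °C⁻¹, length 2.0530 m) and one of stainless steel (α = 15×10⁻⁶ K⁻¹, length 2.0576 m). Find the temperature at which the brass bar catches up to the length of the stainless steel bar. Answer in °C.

T = 470.3 °C

Equal length when α₁L₁ΔT − α₂L₂ΔT = L₂ − L₁ = 4.60×10⁻³ m
α₁L₁ = 4.106×10⁻⁵, α₂L₂ = 3.0864×10⁻⁵ → Δ(αL) = 1.0196×10⁻⁵ m/K
ΔT = 4.60×10⁻³ / 1.0196×10⁻⁵ = 451.157 K, so T = 19.1 + 451.157 = 470.257 °C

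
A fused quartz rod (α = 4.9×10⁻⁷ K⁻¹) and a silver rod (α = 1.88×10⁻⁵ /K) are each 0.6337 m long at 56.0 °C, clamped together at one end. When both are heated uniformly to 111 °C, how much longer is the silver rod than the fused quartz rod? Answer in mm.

0.638 mm

ΔT = 55.0 K
fused quartz: ΔL = 4.9×10⁻⁷ × 0.6337 m × 55.0 = 1.7078×10⁻⁵ m = 0.017078 mm
silver: ΔL = 1.88×10⁻⁵ × 0.6337 m × 55.0 = 6.5525×10⁻⁴ m = 0.65525 mm
difference = 0.65525 − 0.017078 = 0.638172 mm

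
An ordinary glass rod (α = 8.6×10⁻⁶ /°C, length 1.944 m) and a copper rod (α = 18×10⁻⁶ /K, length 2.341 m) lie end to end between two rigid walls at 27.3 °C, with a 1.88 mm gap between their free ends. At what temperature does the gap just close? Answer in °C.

T = 59.2 °C

α₁L₁ = 1.67184×10⁻⁵ m/K, α₂L₂ = 4.2138×10⁻⁵ m/K → total 5.88564×10⁻⁵ m/K
ΔT = g/(α₁L₁+α₂L₂) = 1.88×10⁻³ / 5.88564×10⁻⁵ = 31.942 K
T = 27.3 + 31.942 = 59.242 °C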